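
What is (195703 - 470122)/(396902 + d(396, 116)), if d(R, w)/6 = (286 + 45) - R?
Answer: -274419/396512 ≈ -0.69208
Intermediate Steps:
d(R, w) = 1986 - 6*R (d(R, w) = 6*((286 + 45) - R) = 6*(331 - R) = 1986 - 6*R)
(195703 - 470122)/(396902 + d(396, 116)) = (195703 - 470122)/(396902 + (1986 - 6*396)) = -274419/(396902 + (1986 - 2376)) = -274419/(396902 - 390) = -274419/396512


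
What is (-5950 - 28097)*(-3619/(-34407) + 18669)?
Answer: -2430002113266/3823 ≈ -6.3563e+8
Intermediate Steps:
(-5950 - 28097)*(-3619/(-34407) + 18669) = -34047*(-3619*(-1/34407) + 18669) = -34047*(3619/34407 + 18669) = -34047*642347902/34407 = -2430002113266/3823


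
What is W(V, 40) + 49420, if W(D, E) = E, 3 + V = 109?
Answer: 49460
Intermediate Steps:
V = 106 (V = -3 + 109 = 106)
W(V, 40) + 49420 = 40 + 49420 = 49460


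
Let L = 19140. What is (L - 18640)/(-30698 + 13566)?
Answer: -125/4283 ≈ -0.029185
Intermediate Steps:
(L - 18640)/(-30698 + 13566) = (19140 - 18640)/(-30698 + 13566) = 500/(-17132) = 500*(-1/17132) = -125/4283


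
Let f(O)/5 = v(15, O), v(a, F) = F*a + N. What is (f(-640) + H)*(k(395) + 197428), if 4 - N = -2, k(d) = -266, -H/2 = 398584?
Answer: -166629098356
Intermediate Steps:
H = -797168 (H = -2*398584 = -797168)
N = 6 (N = 4 - 1*(-2) = 4 + 2 = 6)
v(a, F) = 6 + F*a (v(a, F) = F*a + 6 = 6 + F*a)
f(O) = 30 + 75*O (f(O) = 5*(6 + O*15) = 5*(6 + 15*O) = 30 + 75*O)
(f(-640) + H)*(k(395) + 197428) = ((30 + 75*(-640)) - 797168)*(-266 + 197428) = ((30 - 48000) - 797168)*197162 = (-47970 - 797168)*197162 = -845138*197162 = -166629098356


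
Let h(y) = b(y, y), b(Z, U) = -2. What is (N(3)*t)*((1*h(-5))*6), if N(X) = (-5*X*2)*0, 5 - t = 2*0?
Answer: 0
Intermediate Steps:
h(y) = -2
t = 5 (t = 5 - 2*0 = 5 - 1*0 = 5 + 0 = 5)
N(X) = 0 (N(X) = -10*X*0 = 0)
(N(3)*t)*((1*h(-5))*6) = (0*5)*((1*(-2))*6) = 0*(-2*6) = 0*(-12) = 0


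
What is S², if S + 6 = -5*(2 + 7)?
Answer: 2601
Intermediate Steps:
S = -51 (S = -6 - 5*(2 + 7) = -6 - 5*9 = -6 - 45 = -51)
S² = (-51)² = 2601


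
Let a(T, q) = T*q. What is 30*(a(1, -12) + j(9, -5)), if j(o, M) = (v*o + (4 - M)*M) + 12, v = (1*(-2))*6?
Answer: -4590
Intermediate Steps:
v = -12 (v = -2*6 = -12)
j(o, M) = 12 - 12*o + M*(4 - M) (j(o, M) = (-12*o + (4 - M)*M) + 12 = (-12*o + M*(4 - M)) + 12 = 12 - 12*o + M*(4 - M))
30*(a(1, -12) + j(9, -5)) = 30*(1*(-12) + (12 - 1*(-5)**2 - 12*9 + 4*(-5))) = 30*(-12 + (12 - 1*25 - 108 - 20)) = 30*(-12 + (12 - 25 - 108 - 20)) = 30*(-12 - 141) = 30*(-153) = -4590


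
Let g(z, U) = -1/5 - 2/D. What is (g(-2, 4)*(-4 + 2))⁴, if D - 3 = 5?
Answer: 6561/10000 ≈ 0.65610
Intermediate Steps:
D = 8 (D = 3 + 5 = 8)
g(z, U) = -9/20 (g(z, U) = -1/5 - 2/8 = -1*⅕ - 2*⅛ = -⅕ - ¼ = -9/20)
(g(-2, 4)*(-4 + 2))⁴ = (-9*(-4 + 2)/20)⁴ = (-9/20*(-2))⁴ = (9/10)⁴ = 6561/10000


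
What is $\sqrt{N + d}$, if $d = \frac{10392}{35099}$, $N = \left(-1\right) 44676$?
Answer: $\frac{2 i \sqrt{13759444450167}}{35099} \approx 211.37 i$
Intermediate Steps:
$N = -44676$
$d = \frac{10392}{35099}$ ($d = 10392 \cdot \frac{1}{35099} = \frac{10392}{35099} \approx 0.29608$)
$\sqrt{N + d} = \sqrt{-44676 + \frac{10392}{35099}} = \sqrt{- \frac{1568072532}{35099}} = \frac{2 i \sqrt{13759444450167}}{35099}$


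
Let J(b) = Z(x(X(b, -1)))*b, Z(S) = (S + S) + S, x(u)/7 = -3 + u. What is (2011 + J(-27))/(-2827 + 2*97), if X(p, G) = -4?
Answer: -5980/2633 ≈ -2.2712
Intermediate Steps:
x(u) = -21 + 7*u (x(u) = 7*(-3 + u) = -21 + 7*u)
Z(S) = 3*S (Z(S) = 2*S + S = 3*S)
J(b) = -147*b (J(b) = (3*(-21 + 7*(-4)))*b = (3*(-21 - 28))*b = (3*(-49))*b = -147*b)
(2011 + J(-27))/(-2827 + 2*97) = (2011 - 147*(-27))/(-2827 + 2*97) = (2011 + 3969)/(-2827 + 194) = 5980/(-2633) = 5980*(-1/2633) = -5980/2633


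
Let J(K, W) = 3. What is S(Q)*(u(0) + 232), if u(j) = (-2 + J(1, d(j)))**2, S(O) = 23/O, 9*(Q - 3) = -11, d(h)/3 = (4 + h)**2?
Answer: 48231/16 ≈ 3014.4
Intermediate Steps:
d(h) = 3*(4 + h)**2
Q = 16/9 (Q = 3 + (1/9)*(-11) = 3 - 11/9 = 16/9 ≈ 1.7778)
u(j) = 1 (u(j) = (-2 + 3)**2 = 1**2 = 1)
S(Q)*(u(0) + 232) = (23/(16/9))*(1 + 232) = (23*(9/16))*233 = (207/16)*233 = 48231/16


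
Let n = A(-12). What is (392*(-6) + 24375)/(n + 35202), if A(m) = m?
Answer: 2447/3910 ≈ 0.62583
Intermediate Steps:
n = -12
(392*(-6) + 24375)/(n + 35202) = (392*(-6) + 24375)/(-12 + 35202) = (-2352 + 24375)/35190 = 22023*(1/35190) = 2447/3910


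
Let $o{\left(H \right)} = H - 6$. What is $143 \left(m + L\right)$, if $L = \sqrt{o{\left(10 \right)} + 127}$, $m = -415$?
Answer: $-59345 + 143 \sqrt{131} \approx -57708.0$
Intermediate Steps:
$o{\left(H \right)} = -6 + H$ ($o{\left(H \right)} = H - 6 = -6 + H$)
$L = \sqrt{131}$ ($L = \sqrt{\left(-6 + 10\right) + 127} = \sqrt{4 + 127} = \sqrt{131} \approx 11.446$)
$143 \left(m + L\right) = 143 \left(-415 + \sqrt{131}\right) = -59345 + 143 \sqrt{131}$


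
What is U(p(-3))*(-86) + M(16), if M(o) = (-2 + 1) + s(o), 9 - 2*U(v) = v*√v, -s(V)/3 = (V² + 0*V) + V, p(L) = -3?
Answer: -1204 - 129*I*√3 ≈ -1204.0 - 223.43*I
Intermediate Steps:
s(V) = -3*V - 3*V² (s(V) = -3*((V² + 0*V) + V) = -3*((V² + 0) + V) = -3*(V² + V) = -3*(V + V²) = -3*V - 3*V²)
U(v) = 9/2 - v^(3/2)/2 (U(v) = 9/2 - v*√v/2 = 9/2 - v^(3/2)/2)
M(o) = -1 - 3*o*(1 + o) (M(o) = (-2 + 1) - 3*o*(1 + o) = -1 - 3*o*(1 + o))
U(p(-3))*(-86) + M(16) = (9/2 - (-3)*I*√3/2)*(-86) + (-1 - 3*16*(1 + 16)) = (9/2 - (-3)*I*√3/2)*(-86) + (-1 - 3*16*17) = (9/2 + 3*I*√3/2)*(-86) + (-1 - 816) = (-387 - 129*I*√3) - 817 = -1204 - 129*I*√3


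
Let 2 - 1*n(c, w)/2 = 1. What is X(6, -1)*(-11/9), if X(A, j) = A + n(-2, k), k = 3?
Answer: -88/9 ≈ -9.7778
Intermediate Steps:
n(c, w) = 2 (n(c, w) = 4 - 2*1 = 4 - 2 = 2)
X(A, j) = 2 + A (X(A, j) = A + 2 = 2 + A)
X(6, -1)*(-11/9) = (2 + 6)*(-11/9) = 8*(-11*1/9) = 8*(-11/9) = -88/9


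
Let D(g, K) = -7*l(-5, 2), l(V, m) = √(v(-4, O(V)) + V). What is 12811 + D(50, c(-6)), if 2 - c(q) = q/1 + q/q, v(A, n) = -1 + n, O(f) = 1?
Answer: 12811 - 7*I*√5 ≈ 12811.0 - 15.652*I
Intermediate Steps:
l(V, m) = √V (l(V, m) = √((-1 + 1) + V) = √(0 + V) = √V)
c(q) = 1 - q (c(q) = 2 - (q/1 + q/q) = 2 - (q*1 + 1) = 2 - (q + 1) = 2 - (1 + q) = 2 + (-1 - q) = 1 - q)
D(g, K) = -7*I*√5
12811 + D(50, c(-6)) = 12811 - 7*I*√5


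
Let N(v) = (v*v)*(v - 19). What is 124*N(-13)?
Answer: -670592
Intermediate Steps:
N(v) = v**2*(-19 + v)
124*N(-13) = 124*((-13)**2*(-19 - 13)) = 124*(169*(-32)) = 124*(-5408) = -670592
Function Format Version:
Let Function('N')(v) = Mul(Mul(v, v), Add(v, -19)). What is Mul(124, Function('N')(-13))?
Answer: -670592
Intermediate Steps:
Function('N')(v) = Mul(Pow(v, 2), Add(-19, v))
Mul(124, Function('N')(-13)) = Mul(124, Mul(Pow(-13, 2), Add(-19, -13))) = Mul(124, Mul(169, -32)) = Mul(124, -5408) = -670592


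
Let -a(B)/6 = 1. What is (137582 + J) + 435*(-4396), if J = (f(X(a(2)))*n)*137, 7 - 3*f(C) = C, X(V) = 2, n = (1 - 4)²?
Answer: -1772623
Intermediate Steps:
n = 9 (n = (-3)² = 9)
a(B) = -6 (a(B) = -6*1 = -6)
f(C) = 7/3 - C/3
J = 2055 (J = ((7/3 - ⅓*2)*9)*137 = ((7/3 - ⅔)*9)*137 = ((5/3)*9)*137 = 15*137 = 2055)
(137582 + J) + 435*(-4396) = (137582 + 2055) + 435*(-4396) = 139637 - 1912260 = -1772623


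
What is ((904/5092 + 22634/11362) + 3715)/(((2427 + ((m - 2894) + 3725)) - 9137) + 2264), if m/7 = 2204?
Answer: 1414855118/4496346751 ≈ 0.31467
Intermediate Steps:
m = 15428 (m = 7*2204 = 15428)
((904/5092 + 22634/11362) + 3715)/(((2427 + ((m - 2894) + 3725)) - 9137) + 2264) = ((904/5092 + 22634/11362) + 3715)/(((2427 + ((15428 - 2894) + 3725)) - 9137) + 2264) = ((904*(1/5092) + 22634*(1/11362)) + 3715)/(((2427 + (12534 + 3725)) - 9137) + 2264) = ((226/1273 + 11317/5681) + 3715)/(((2427 + 16259) - 9137) + 2264) = (825813/380627 + 3715)/((18686 - 9137) + 2264) = 1414855118/(380627*(9549 + 2264)) = (1414855118/380627)/11813 = (1414855118/380627)*(1/11813) = 1414855118/4496346751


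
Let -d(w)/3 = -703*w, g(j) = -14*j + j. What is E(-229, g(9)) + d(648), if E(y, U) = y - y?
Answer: 1366632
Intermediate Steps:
g(j) = -13*j
E(y, U) = 0
d(w) = 2109*w (d(w) = -(-2109)*w = 2109*w)
E(-229, g(9)) + d(648) = 0 + 2109*648 = 0 + 1366632 = 1366632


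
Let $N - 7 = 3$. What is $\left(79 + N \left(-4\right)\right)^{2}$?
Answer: $1521$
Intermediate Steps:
$N = 10$ ($N = 7 + 3 = 10$)
$\left(79 + N \left(-4\right)\right)^{2} = \left(79 + 10 \left(-4\right)\right)^{2} = \left(79 - 40\right)^{2} = 39^{2} = 1521$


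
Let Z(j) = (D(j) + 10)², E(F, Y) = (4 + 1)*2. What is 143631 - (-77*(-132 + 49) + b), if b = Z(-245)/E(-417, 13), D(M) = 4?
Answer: 686102/5 ≈ 1.3722e+5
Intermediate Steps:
E(F, Y) = 10 (E(F, Y) = 5*2 = 10)
Z(j) = 196 (Z(j) = (4 + 10)² = 14² = 196)
b = 98/5 (b = 196/10 = 196*(⅒) = 98/5 ≈ 19.600)
143631 - (-77*(-132 + 49) + b) = 143631 - (-77*(-132 + 49) + 98/5) = 143631 - (-77*(-83) + 98/5) = 143631 - (6391 + 98/5) = 143631 - 1*32053/5 = 143631 - 32053/5 = 686102/5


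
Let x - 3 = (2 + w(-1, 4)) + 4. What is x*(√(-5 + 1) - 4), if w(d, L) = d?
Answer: -32 + 16*I ≈ -32.0 + 16.0*I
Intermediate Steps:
x = 8 (x = 3 + ((2 - 1) + 4) = 3 + (1 + 4) = 3 + 5 = 8)
x*(√(-5 + 1) - 4) = 8*(√(-5 + 1) - 4) = 8*(√(-4) - 4) = 8*(2*I - 4) = 8*(-4 + 2*I) = -32 + 16*I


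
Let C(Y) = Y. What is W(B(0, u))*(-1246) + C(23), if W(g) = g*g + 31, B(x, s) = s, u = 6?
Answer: -83459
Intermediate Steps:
W(g) = 31 + g² (W(g) = g² + 31 = 31 + g²)
W(B(0, u))*(-1246) + C(23) = (31 + 6²)*(-1246) + 23 = (31 + 36)*(-1246) + 23 = 67*(-1246) + 23 = -83482 + 23 = -83459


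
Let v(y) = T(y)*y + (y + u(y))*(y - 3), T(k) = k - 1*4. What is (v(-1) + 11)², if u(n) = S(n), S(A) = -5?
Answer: 1600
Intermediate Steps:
u(n) = -5
T(k) = -4 + k (T(k) = k - 4 = -4 + k)
v(y) = y*(-4 + y) + (-5 + y)*(-3 + y) (v(y) = (-4 + y)*y + (y - 5)*(y - 3) = y*(-4 + y) + (-5 + y)*(-3 + y))
(v(-1) + 11)² = ((15 - 12*(-1) + 2*(-1)²) + 11)² = ((15 + 12 + 2*1) + 11)² = ((15 + 12 + 2) + 11)² = (29 + 11)² = 40² = 1600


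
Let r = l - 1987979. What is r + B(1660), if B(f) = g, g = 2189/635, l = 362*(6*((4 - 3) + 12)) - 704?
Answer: -1244881656/635 ≈ -1.9604e+6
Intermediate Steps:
l = 27532 (l = 362*(6*(1 + 12)) - 704 = 362*(6*13) - 704 = 362*78 - 704 = 28236 - 704 = 27532)
g = 2189/635 (g = 2189*(1/635) = 2189/635 ≈ 3.4472)
B(f) = 2189/635
r = -1960447 (r = 27532 - 1987979 = -1960447)
r + B(1660) = -1960447 + 2189/635 = -1244881656/635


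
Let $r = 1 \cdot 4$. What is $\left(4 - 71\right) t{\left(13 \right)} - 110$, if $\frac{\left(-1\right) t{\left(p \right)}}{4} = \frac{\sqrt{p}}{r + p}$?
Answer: $-110 + \frac{268 \sqrt{13}}{17} \approx -53.16$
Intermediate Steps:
$r = 4$
$t{\left(p \right)} = - \frac{4 \sqrt{p}}{4 + p}$ ($t{\left(p \right)} = - 4 \frac{\sqrt{p}}{4 + p} = - \frac{4 \sqrt{p}}{4 + p}$)
$\left(4 - 71\right) t{\left(13 \right)} - 110 = \left(4 - 71\right) \left(- \frac{4 \sqrt{13}}{4 + 13}\right) - 110 = \left(4 - 71\right) \left(- \frac{4 \sqrt{13}}{17}\right) - 110 = - 67 \left(\left(-4\right) \sqrt{13} \cdot \frac{1}{17}\right) - 110 = - 67 \left(- \frac{4 \sqrt{13}}{17}\right) - 110 = \frac{268 \sqrt{13}}{17} - 110 = -110 + \frac{268 \sqrt{13}}{17}$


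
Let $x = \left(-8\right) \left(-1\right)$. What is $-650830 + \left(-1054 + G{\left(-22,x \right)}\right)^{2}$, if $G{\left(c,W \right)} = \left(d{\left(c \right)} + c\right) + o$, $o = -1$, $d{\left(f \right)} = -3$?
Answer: $515570$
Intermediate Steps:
$x = 8$
$G{\left(c,W \right)} = -4 + c$ ($G{\left(c,W \right)} = \left(-3 + c\right) - 1 = -4 + c$)
$-650830 + \left(-1054 + G{\left(-22,x \right)}\right)^{2} = -650830 + \left(-1054 - 26\right)^{2} = -650830 + \left(-1080\right)^{2} = -650830 + 1166400 = 515570$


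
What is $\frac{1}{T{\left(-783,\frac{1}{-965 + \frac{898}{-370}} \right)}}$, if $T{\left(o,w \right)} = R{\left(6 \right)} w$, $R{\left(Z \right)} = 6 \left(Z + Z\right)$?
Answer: $- \frac{9943}{740} \approx -13.436$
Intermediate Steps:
$R{\left(Z \right)} = 12 Z$ ($R{\left(Z \right)} = 6 \cdot 2 Z = 12 Z$)
$T{\left(o,w \right)} = 72 w$ ($T{\left(o,w \right)} = 12 \cdot 6 w = 72 w$)
$\frac{1}{T{\left(-783,\frac{1}{-965 + \frac{898}{-370}} \right)}} = \frac{1}{72 \frac{1}{-965 + \frac{898}{-370}}} = \frac{1}{72 \frac{1}{-965 + 898 \left(- \frac{1}{370}\right)}} = \frac{1}{72 \frac{1}{-965 - \frac{449}{185}}} = \frac{1}{72 \frac{1}{- \frac{178974}{185}}} = \frac{1}{72 \left(- \frac{185}{178974}\right)} = \frac{1}{- \frac{740}{9943}} = - \frac{9943}{740}$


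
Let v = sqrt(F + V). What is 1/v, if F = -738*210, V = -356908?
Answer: -I*sqrt(31993)/127972 ≈ -0.0013977*I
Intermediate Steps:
F = -154980
v = 4*I*sqrt(31993) (v = sqrt(-154980 - 356908) = sqrt(-511888) = 4*I*sqrt(31993) ≈ 715.46*I)
1/v = 1/(4*I*sqrt(31993)) = -I*sqrt(31993)/127972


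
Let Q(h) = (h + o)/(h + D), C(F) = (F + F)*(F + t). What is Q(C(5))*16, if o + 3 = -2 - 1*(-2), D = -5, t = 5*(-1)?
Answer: 48/5 ≈ 9.6000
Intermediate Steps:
t = -5
C(F) = 2*F*(-5 + F) (C(F) = (F + F)*(F - 5) = (2*F)*(-5 + F) = 2*F*(-5 + F))
o = -3 (o = -3 + (-2 - 1*(-2)) = -3 + (-2 + 2) = -3 + 0 = -3)
Q(h) = (-3 + h)/(-5 + h) (Q(h) = (h - 3)/(h - 5) = (-3 + h)/(-5 + h))
Q(C(5))*16 = ((-3 + 2*5*(-5 + 5))/(-5 + 2*5*(-5 + 5)))*16 = ((-3 + 2*5*0)/(-5 + 2*5*0))*16 = ((-3 + 0)/(-5 + 0))*16 = (-3/(-5))*16 = -⅕*(-3)*16 = (⅗)*16 = 48/5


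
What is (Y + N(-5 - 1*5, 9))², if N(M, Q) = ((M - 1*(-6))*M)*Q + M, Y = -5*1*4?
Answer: 108900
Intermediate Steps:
Y = -20 (Y = -5*4 = -20)
N(M, Q) = M + M*Q*(6 + M) (N(M, Q) = ((M + 6)*M)*Q + M = ((6 + M)*M)*Q + M = (M*(6 + M))*Q + M = M*Q*(6 + M) + M = M + M*Q*(6 + M))
(Y + N(-5 - 1*5, 9))² = (-20 + (-5 - 1*5)*(1 + 6*9 + (-5 - 1*5)*9))² = (-20 + (-5 - 5)*(1 + 54 + (-5 - 5)*9))² = (-20 - 10*(1 + 54 - 10*9))² = (-20 - 10*(1 + 54 - 90))² = (-20 - 10*(-35))² = (-20 + 350)² = 330² = 108900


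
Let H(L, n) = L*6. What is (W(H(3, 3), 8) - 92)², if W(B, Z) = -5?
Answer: 9409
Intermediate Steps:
H(L, n) = 6*L
(W(H(3, 3), 8) - 92)² = (-5 - 92)² = (-97)² = 9409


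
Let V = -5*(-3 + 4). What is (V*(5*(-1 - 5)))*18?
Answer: 2700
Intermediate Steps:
V = -5 (V = -5*1 = -5)
(V*(5*(-1 - 5)))*18 = -25*(-1 - 5)*18 = -25*(-6)*18 = -5*(-30)*18 = 150*18 = 2700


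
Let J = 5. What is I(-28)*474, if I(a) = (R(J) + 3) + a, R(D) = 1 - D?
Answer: -13746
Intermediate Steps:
I(a) = -1 + a (I(a) = ((1 - 1*5) + 3) + a = ((1 - 5) + 3) + a = (-4 + 3) + a = -1 + a)
I(-28)*474 = (-1 - 28)*474 = -29*474 = -13746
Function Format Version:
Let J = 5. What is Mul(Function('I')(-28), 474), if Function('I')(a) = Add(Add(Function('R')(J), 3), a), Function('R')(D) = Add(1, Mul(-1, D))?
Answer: -13746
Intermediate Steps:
Function('I')(a) = Add(-1, a) (Function('I')(a) = Add(Add(Add(1, Mul(-1, 5)), 3), a) = Add(Add(Add(1, -5), 3), a) = Add(Add(-4, 3), a) = Add(-1, a))
Mul(Function('I')(-28), 474) = Mul(Add(-1, -28), 474) = Mul(-29, 474) = -13746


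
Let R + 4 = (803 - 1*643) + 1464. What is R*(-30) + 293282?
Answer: 244682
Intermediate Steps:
R = 1620 (R = -4 + ((803 - 1*643) + 1464) = -4 + ((803 - 643) + 1464) = -4 + (160 + 1464) = -4 + 1624 = 1620)
R*(-30) + 293282 = 1620*(-30) + 293282 = -48600 + 293282 = 244682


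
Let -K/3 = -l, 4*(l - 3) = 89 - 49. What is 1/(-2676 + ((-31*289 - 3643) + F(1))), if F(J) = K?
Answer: -1/15239 ≈ -6.5621e-5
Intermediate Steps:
l = 13 (l = 3 + (89 - 49)/4 = 3 + (¼)*40 = 3 + 10 = 13)
K = 39 (K = -(-3)*13 = -3*(-13) = 39)
F(J) = 39
1/(-2676 + ((-31*289 - 3643) + F(1))) = 1/(-2676 + ((-31*289 - 3643) + 39)) = 1/(-2676 + ((-8959 - 3643) + 39)) = 1/(-2676 + (-12602 + 39)) = 1/(-2676 - 12563) = 1/(-15239) = -1/15239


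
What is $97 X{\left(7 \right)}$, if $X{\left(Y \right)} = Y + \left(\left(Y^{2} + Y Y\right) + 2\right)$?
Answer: $10379$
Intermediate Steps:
$X{\left(Y \right)} = 2 + Y + 2 Y^{2}$ ($X{\left(Y \right)} = Y + \left(\left(Y^{2} + Y^{2}\right) + 2\right) = Y + \left(2 Y^{2} + 2\right) = Y + \left(2 + 2 Y^{2}\right) = 2 + Y + 2 Y^{2}$)
$97 X{\left(7 \right)} = 97 \left(2 + 7 + 2 \cdot 7^{2}\right) = 97 \left(2 + 7 + 2 \cdot 49\right) = 97 \left(2 + 7 + 98\right) = 97 \cdot 107 = 10379$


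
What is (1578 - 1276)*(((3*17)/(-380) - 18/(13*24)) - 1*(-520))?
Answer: 193872826/1235 ≈ 1.5698e+5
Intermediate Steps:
(1578 - 1276)*(((3*17)/(-380) - 18/(13*24)) - 1*(-520)) = 302*((51*(-1/380) - 18/312) + 520) = 302*((-51/380 - 18*1/312) + 520) = 302*((-51/380 - 3/52) + 520) = 302*(-237/1235 + 520) = 302*(641963/1235) = 193872826/1235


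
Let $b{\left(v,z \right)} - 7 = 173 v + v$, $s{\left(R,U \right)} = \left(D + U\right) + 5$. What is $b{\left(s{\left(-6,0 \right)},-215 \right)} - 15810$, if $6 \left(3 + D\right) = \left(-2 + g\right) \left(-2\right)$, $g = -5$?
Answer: $-15049$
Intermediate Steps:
$D = - \frac{2}{3}$ ($D = -3 + \frac{\left(-2 - 5\right) \left(-2\right)}{6} = -3 + \frac{\left(-7\right) \left(-2\right)}{6} = -3 + \frac{1}{6} \cdot 14 = -3 + \frac{7}{3} = - \frac{2}{3} \approx -0.66667$)
$s{\left(R,U \right)} = \frac{13}{3} + U$ ($s{\left(R,U \right)} = \left(- \frac{2}{3} + U\right) + 5 = \frac{13}{3} + U$)
$b{\left(v,z \right)} = 7 + 174 v$ ($b{\left(v,z \right)} = 7 + \left(173 v + v\right) = 7 + 174 v$)
$b{\left(s{\left(-6,0 \right)},-215 \right)} - 15810 = \left(7 + 174 \left(\frac{13}{3} + 0\right)\right) - 15810 = \left(7 + 174 \cdot \frac{13}{3}\right) - 15810 = \left(7 + 754\right) - 15810 = 761 - 15810 = -15049$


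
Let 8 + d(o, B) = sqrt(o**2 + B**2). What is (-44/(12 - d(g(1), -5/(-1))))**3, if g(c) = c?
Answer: -76480/4913 - 9808*sqrt(26)/4913 ≈ -25.746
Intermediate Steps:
d(o, B) = -8 + sqrt(B**2 + o**2) (d(o, B) = -8 + sqrt(o**2 + B**2) = -8 + sqrt(B**2 + o**2))
(-44/(12 - d(g(1), -5/(-1))))**3 = (-44/(12 - (-8 + sqrt((-5/(-1))**2 + 1**2))))**3 = (-44/(12 - (-8 + sqrt((-5*(-1))**2 + 1))))**3 = (-44/(12 - (-8 + sqrt(5**2 + 1))))**3 = (-44/(12 - (-8 + sqrt(25 + 1))))**3 = (-44/(12 - (-8 + sqrt(26))))**3 = (-44/(12 + (8 - sqrt(26))))**3 = (-44/(20 - sqrt(26)))**3 = -85184/(20 - sqrt(26))**3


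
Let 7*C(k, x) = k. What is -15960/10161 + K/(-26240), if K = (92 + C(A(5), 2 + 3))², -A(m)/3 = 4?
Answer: -128017067/68044830 ≈ -1.8814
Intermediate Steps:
A(m) = -12 (A(m) = -3*4 = -12)
C(k, x) = k/7
K = 399424/49 (K = (92 + (⅐)*(-12))² = (92 - 12/7)² = (632/7)² = 399424/49 ≈ 8151.5)
-15960/10161 + K/(-26240) = -15960/10161 + (399424/49)/(-26240) = -15960*1/10161 + (399424/49)*(-1/26240) = -5320/3387 - 6241/20090 = -128017067/68044830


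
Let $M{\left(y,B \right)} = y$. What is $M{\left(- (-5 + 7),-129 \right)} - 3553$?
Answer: $-3555$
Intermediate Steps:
$M{\left(- (-5 + 7),-129 \right)} - 3553 = - (-5 + 7) - 3553 = \left(-1\right) 2 - 3553 = -2 - 3553 = -3555$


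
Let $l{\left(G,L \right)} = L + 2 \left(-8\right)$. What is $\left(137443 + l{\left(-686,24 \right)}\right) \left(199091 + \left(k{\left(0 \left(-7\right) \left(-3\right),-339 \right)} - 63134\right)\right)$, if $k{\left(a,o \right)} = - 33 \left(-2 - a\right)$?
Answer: $18696497373$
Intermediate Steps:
$l{\left(G,L \right)} = -16 + L$ ($l{\left(G,L \right)} = L - 16 = -16 + L$)
$k{\left(a,o \right)} = 66 + 33 a$
$\left(137443 + l{\left(-686,24 \right)}\right) \left(199091 + \left(k{\left(0 \left(-7\right) \left(-3\right),-339 \right)} - 63134\right)\right) = \left(137443 + \left(-16 + 24\right)\right) \left(199091 - \left(63068 - 33 \cdot 0 \left(-7\right) \left(-3\right)\right)\right) = \left(137443 + 8\right) \left(199091 - \left(63068 - 0 \left(-3\right)\right)\right) = 137451 \left(199091 + \left(\left(66 + 33 \cdot 0\right) - 63134\right)\right) = 137451 \left(199091 + \left(\left(66 + 0\right) - 63134\right)\right) = 137451 \left(199091 + \left(66 - 63134\right)\right) = 137451 \left(199091 - 63068\right) = 137451 \cdot 136023 = 18696497373$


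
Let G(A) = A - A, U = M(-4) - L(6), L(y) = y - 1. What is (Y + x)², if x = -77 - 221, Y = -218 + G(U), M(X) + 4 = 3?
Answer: 266256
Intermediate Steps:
L(y) = -1 + y
M(X) = -1 (M(X) = -4 + 3 = -1)
U = -6 (U = -1 - (-1 + 6) = -1 - 1*5 = -1 - 5 = -6)
G(A) = 0
Y = -218 (Y = -218 + 0 = -218)
x = -298
(Y + x)² = (-218 - 298)² = (-516)² = 266256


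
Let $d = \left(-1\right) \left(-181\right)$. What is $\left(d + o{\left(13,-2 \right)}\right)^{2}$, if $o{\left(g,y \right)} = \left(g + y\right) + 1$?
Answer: $37249$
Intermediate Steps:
$o{\left(g,y \right)} = 1 + g + y$
$d = 181$
$\left(d + o{\left(13,-2 \right)}\right)^{2} = \left(181 + \left(1 + 13 - 2\right)\right)^{2} = \left(181 + 12\right)^{2} = 193^{2} = 37249$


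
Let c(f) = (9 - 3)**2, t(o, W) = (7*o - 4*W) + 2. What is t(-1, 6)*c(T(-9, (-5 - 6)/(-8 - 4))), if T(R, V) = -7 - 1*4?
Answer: -1044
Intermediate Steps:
t(o, W) = 2 - 4*W + 7*o (t(o, W) = (-4*W + 7*o) + 2 = 2 - 4*W + 7*o)
T(R, V) = -11 (T(R, V) = -7 - 4 = -11)
c(f) = 36 (c(f) = 6**2 = 36)
t(-1, 6)*c(T(-9, (-5 - 6)/(-8 - 4))) = (2 - 4*6 + 7*(-1))*36 = (2 - 24 - 7)*36 = -29*36 = -1044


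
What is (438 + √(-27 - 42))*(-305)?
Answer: -133590 - 305*I*√69 ≈ -1.3359e+5 - 2533.5*I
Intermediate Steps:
(438 + √(-27 - 42))*(-305) = (438 + √(-69))*(-305) = (438 + I*√69)*(-305) = -133590 - 305*I*√69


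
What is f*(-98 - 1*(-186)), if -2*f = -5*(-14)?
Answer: -3080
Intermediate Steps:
f = -35 (f = -(-5)*(-14)/2 = -1/2*70 = -35)
f*(-98 - 1*(-186)) = -35*(-98 - 1*(-186)) = -35*(-98 + 186) = -35*88 = -3080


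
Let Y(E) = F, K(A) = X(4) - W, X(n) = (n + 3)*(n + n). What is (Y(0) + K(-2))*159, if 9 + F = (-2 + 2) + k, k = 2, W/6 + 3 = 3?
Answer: 7791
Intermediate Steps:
W = 0 (W = -18 + 6*3 = -18 + 18 = 0)
X(n) = 2*n*(3 + n) (X(n) = (3 + n)*(2*n) = 2*n*(3 + n))
K(A) = 56 (K(A) = 2*4*(3 + 4) - 1*0 = 2*4*7 + 0 = 56 + 0 = 56)
F = -7 (F = -9 + ((-2 + 2) + 2) = -9 + (0 + 2) = -9 + 2 = -7)
Y(E) = -7
(Y(0) + K(-2))*159 = (-7 + 56)*159 = 49*159 = 7791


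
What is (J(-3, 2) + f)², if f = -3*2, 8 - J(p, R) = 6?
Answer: 16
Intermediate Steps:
J(p, R) = 2 (J(p, R) = 8 - 1*6 = 8 - 6 = 2)
f = -6
(J(-3, 2) + f)² = (2 - 6)² = (-4)² = 16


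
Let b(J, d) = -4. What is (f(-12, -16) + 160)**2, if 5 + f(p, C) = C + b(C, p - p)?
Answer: 18225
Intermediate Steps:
f(p, C) = -9 + C (f(p, C) = -5 + (C - 4) = -5 + (-4 + C) = -9 + C)
(f(-12, -16) + 160)**2 = ((-9 - 16) + 160)**2 = (-25 + 160)**2 = 135**2 = 18225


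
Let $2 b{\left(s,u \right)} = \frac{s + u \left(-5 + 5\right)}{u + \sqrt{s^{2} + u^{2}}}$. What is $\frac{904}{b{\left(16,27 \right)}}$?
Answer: $3051 + 113 \sqrt{985} \approx 6597.5$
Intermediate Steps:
$b{\left(s,u \right)} = \frac{s}{2 \left(u + \sqrt{s^{2} + u^{2}}\right)}$ ($b{\left(s,u \right)} = \frac{\left(s + u \left(-5 + 5\right)\right) \frac{1}{u + \sqrt{s^{2} + u^{2}}}}{2} = \frac{\left(s + u 0\right) \frac{1}{u + \sqrt{s^{2} + u^{2}}}}{2} = \frac{\left(s + 0\right) \frac{1}{u + \sqrt{s^{2} + u^{2}}}}{2} = \frac{s \frac{1}{u + \sqrt{s^{2} + u^{2}}}}{2} = \frac{s}{2 \left(u + \sqrt{s^{2} + u^{2}}\right)}$)
$\frac{904}{b{\left(16,27 \right)}} = \frac{904}{\frac{1}{2} \cdot 16 \frac{1}{27 + \sqrt{16^{2} + 27^{2}}}} = \frac{904}{\frac{1}{2} \cdot 16 \frac{1}{27 + \sqrt{256 + 729}}} = \frac{904}{\frac{1}{2} \cdot 16 \frac{1}{27 + \sqrt{985}}} = \frac{904}{8 \frac{1}{27 + \sqrt{985}}} = 904 \left(\frac{27}{8} + \frac{\sqrt{985}}{8}\right) = 3051 + 113 \sqrt{985}$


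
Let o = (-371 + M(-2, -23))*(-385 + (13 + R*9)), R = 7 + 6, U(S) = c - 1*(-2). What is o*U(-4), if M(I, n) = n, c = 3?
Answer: 502350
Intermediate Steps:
U(S) = 5 (U(S) = 3 - 1*(-2) = 3 + 2 = 5)
R = 13
o = 100470 (o = (-371 - 23)*(-385 + (13 + 13*9)) = -394*(-385 + (13 + 117)) = -394*(-385 + 130) = -394*(-255) = 100470)
o*U(-4) = 100470*5 = 502350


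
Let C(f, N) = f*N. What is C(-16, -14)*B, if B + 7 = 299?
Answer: 65408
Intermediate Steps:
B = 292 (B = -7 + 299 = 292)
C(f, N) = N*f
C(-16, -14)*B = -14*(-16)*292 = 224*292 = 65408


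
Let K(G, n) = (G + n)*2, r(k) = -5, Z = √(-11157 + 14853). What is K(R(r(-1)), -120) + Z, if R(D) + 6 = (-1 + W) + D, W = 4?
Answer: -256 + 4*√231 ≈ -195.21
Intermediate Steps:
Z = 4*√231 (Z = √3696 = 4*√231 ≈ 60.795)
R(D) = -3 + D (R(D) = -6 + ((-1 + 4) + D) = -6 + (3 + D) = -3 + D)
K(G, n) = 2*G + 2*n
K(R(r(-1)), -120) + Z = (2*(-3 - 5) + 2*(-120)) + 4*√231 = (2*(-8) - 240) + 4*√231 = (-16 - 240) + 4*√231 = -256 + 4*√231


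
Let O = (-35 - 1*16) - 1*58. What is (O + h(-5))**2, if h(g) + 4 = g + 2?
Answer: 13456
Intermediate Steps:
h(g) = -2 + g (h(g) = -4 + (g + 2) = -4 + (2 + g) = -2 + g)
O = -109 (O = (-35 - 16) - 58 = -51 - 58 = -109)
(O + h(-5))**2 = (-109 + (-2 - 5))**2 = (-109 - 7)**2 = (-116)**2 = 13456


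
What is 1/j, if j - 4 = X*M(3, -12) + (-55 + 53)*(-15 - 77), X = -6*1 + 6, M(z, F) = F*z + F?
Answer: 1/188 ≈ 0.0053191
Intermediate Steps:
M(z, F) = F + F*z
X = 0 (X = -6 + 6 = 0)
j = 188 (j = 4 + (0*(-12*(1 + 3)) + (-55 + 53)*(-15 - 77)) = 4 + (0*(-12*4) - 2*(-92)) = 4 + (0*(-48) + 184) = 4 + (0 + 184) = 4 + 184 = 188)
1/j = 1/188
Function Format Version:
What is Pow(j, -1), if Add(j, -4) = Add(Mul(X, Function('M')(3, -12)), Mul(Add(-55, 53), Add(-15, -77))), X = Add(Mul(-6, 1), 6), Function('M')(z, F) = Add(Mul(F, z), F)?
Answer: Rational(1, 188) ≈ 0.0053191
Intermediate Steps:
Function('M')(z, F) = Add(F, Mul(F, z))
X = 0 (X = Add(-6, 6) = 0)
j = 188 (j = Add(4, Add(Mul(0, Mul(-12, Add(1, 3))), Mul(Add(-55, 53), Add(-15, -77)))) = Add(4, Add(Mul(0, Mul(-12, 4)), Mul(-2, -92))) = Add(4, Add(Mul(0, -48), 184)) = Add(4, Add(0, 184)) = Add(4, 184) = 188)
Pow(j, -1) = Pow(188, -1) = Rational(1, 188)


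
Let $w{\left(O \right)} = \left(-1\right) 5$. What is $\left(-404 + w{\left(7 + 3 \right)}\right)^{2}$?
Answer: $167281$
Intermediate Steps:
$w{\left(O \right)} = -5$
$\left(-404 + w{\left(7 + 3 \right)}\right)^{2} = \left(-404 - 5\right)^{2} = \left(-409\right)^{2} = 167281$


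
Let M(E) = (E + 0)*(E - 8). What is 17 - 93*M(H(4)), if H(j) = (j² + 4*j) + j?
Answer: -93727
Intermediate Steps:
H(j) = j² + 5*j
M(E) = E*(-8 + E)
17 - 93*M(H(4)) = 17 - 93*4*(5 + 4)*(-8 + 4*(5 + 4)) = 17 - 93*4*9*(-8 + 4*9) = 17 - 3348*(-8 + 36) = 17 - 3348*28 = 17 - 93*1008 = 17 - 93744 = -93727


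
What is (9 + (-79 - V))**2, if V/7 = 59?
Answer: 233289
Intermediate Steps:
V = 413 (V = 7*59 = 413)
(9 + (-79 - V))**2 = (9 + (-79 - 1*413))**2 = (9 + (-79 - 413))**2 = (9 - 492)**2 = (-483)**2 = 233289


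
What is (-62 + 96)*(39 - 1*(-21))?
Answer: 2040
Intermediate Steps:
(-62 + 96)*(39 - 1*(-21)) = 34*(39 + 21) = 34*60 = 2040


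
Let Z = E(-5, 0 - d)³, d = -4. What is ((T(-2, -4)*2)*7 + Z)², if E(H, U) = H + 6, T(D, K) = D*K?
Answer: 12769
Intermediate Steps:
E(H, U) = 6 + H
Z = 1 (Z = (6 - 5)³ = 1³ = 1)
((T(-2, -4)*2)*7 + Z)² = ((-2*(-4)*2)*7 + 1)² = ((8*2)*7 + 1)² = (16*7 + 1)² = (112 + 1)² = 113² = 12769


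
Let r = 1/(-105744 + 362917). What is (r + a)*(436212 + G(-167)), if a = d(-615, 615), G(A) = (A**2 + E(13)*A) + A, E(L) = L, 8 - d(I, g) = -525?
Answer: 63295336669230/257173 ≈ 2.4612e+8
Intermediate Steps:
d(I, g) = 533 (d(I, g) = 8 - 1*(-525) = 8 + 525 = 533)
G(A) = A**2 + 14*A (G(A) = (A**2 + 13*A) + A = A**2 + 14*A)
a = 533
r = 1/257173 ≈ 3.8884e-6
(r + a)*(436212 + G(-167)) = (1/257173 + 533)*(436212 - 167*(14 - 167)) = 137073210*(436212 - 167*(-153))/257173 = 137073210*(436212 + 25551)/257173 = (137073210/257173)*461763 = 63295336669230/257173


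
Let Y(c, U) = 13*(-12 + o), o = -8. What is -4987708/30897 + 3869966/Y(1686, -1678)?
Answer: -60433571791/4016610 ≈ -15046.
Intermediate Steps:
Y(c, U) = -260 (Y(c, U) = 13*(-12 - 8) = 13*(-20) = -260)
-4987708/30897 + 3869966/Y(1686, -1678) = -4987708/30897 + 3869966/(-260) = -4987708*1/30897 + 3869966*(-1/260) = -4987708/30897 - 1934983/130 = -60433571791/4016610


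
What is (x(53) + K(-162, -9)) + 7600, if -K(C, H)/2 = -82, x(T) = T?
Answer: 7817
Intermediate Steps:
K(C, H) = 164 (K(C, H) = -2*(-82) = 164)
(x(53) + K(-162, -9)) + 7600 = (53 + 164) + 7600 = 217 + 7600 = 7817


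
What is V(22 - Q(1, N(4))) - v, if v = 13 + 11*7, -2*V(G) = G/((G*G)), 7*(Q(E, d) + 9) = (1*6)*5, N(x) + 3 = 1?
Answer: -33667/374 ≈ -90.019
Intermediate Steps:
N(x) = -2 (N(x) = -3 + 1 = -2)
Q(E, d) = -33/7 (Q(E, d) = -9 + ((1*6)*5)/7 = -9 + (6*5)/7 = -9 + (⅐)*30 = -9 + 30/7 = -33/7)
V(G) = -1/(2*G) (V(G) = -G/(2*(G*G)) = -G/(2*(G²)) = -G/(2*G²) = -1/(2*G))
v = 90 (v = 13 + 77 = 90)
V(22 - Q(1, N(4))) - v = -1/(2*(22 - 1*(-33/7))) - 1*90 = -1/(2*(22 + 33/7)) - 90 = -1/(2*187/7) - 90 = -½*7/187 - 90 = -7/374 - 90 = -33667/374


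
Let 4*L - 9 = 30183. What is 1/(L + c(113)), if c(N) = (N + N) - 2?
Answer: 1/7772 ≈ 0.00012867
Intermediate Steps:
L = 7548 (L = 9/4 + (¼)*30183 = 9/4 + 30183/4 = 7548)
c(N) = -2 + 2*N (c(N) = 2*N - 2 = -2 + 2*N)
1/(L + c(113)) = 1/(7548 + (-2 + 2*113)) = 1/(7548 + (-2 + 226)) = 1/(7548 + 224) = 1/7772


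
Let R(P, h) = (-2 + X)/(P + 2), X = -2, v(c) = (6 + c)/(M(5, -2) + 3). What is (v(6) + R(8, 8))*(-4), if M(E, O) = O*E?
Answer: 296/35 ≈ 8.4571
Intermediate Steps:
M(E, O) = E*O
v(c) = -6/7 - c/7 (v(c) = (6 + c)/(5*(-2) + 3) = (6 + c)/(-10 + 3) = (6 + c)/(-7) = (6 + c)*(-1/7) = -6/7 - c/7)
R(P, h) = -4/(2 + P) (R(P, h) = (-2 - 2)/(P + 2) = -4/(2 + P))
(v(6) + R(8, 8))*(-4) = ((-6/7 - 1/7*6) - 4/(2 + 8))*(-4) = ((-6/7 - 6/7) - 4/10)*(-4) = (-12/7 - 4*1/10)*(-4) = (-12/7 - 2/5)*(-4) = -74/35*(-4) = 296/35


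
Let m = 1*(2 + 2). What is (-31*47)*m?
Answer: -5828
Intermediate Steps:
m = 4 (m = 1*4 = 4)
(-31*47)*m = -31*47*4 = -1457*4 = -5828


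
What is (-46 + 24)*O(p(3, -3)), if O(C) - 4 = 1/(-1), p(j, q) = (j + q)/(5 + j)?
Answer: -66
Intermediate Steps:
p(j, q) = (j + q)/(5 + j)
O(C) = 3 (O(C) = 4 + 1/(-1) = 4 - 1 = 3)
(-46 + 24)*O(p(3, -3)) = (-46 + 24)*3 = -22*3 = -66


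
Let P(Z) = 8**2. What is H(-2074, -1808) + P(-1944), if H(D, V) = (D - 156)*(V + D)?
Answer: 8656924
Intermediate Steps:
P(Z) = 64
H(D, V) = (-156 + D)*(D + V)
H(-2074, -1808) + P(-1944) = ((-2074)**2 - 156*(-2074) - 156*(-1808) - 2074*(-1808)) + 64 = (4301476 + 323544 + 282048 + 3749792) + 64 = 8656860 + 64 = 8656924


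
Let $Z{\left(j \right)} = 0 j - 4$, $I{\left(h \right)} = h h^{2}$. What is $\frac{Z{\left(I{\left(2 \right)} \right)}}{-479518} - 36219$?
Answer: $- \frac{8683831219}{239759} \approx -36219.0$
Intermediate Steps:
$I{\left(h \right)} = h^{3}$
$Z{\left(j \right)} = -4$ ($Z{\left(j \right)} = 0 - 4 = -4$)
$\frac{Z{\left(I{\left(2 \right)} \right)}}{-479518} - 36219 = - \frac{4}{-479518} - 36219 = \left(-4\right) \left(- \frac{1}{479518}\right) - 36219 = \frac{2}{239759} - 36219 = - \frac{8683831219}{239759}$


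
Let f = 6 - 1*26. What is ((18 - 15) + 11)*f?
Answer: -280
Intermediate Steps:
f = -20 (f = 6 - 26 = -20)
((18 - 15) + 11)*f = ((18 - 15) + 11)*(-20) = (3 + 11)*(-20) = 14*(-20) = -280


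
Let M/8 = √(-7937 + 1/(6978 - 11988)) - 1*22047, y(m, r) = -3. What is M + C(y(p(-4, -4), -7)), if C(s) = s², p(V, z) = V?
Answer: -176367 + 4*I*√199219498710/2505 ≈ -1.7637e+5 + 712.72*I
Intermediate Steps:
M = -176376 + 4*I*√199219498710/2505 (M = 8*(√(-7937 + 1/(6978 - 11988)) - 1*22047) = 8*(√(-7937 + 1/(-5010)) - 22047) = 8*(√(-7937 - 1/5010) - 22047) = 8*(√(-39764371/5010) - 22047) = 8*(I*√199219498710/5010 - 22047) = 8*(-22047 + I*√199219498710/5010) = -176376 + 4*I*√199219498710/2505 ≈ -1.7638e+5 + 712.72*I)
M + C(y(p(-4, -4), -7)) = (-176376 + 4*I*√199219498710/2505) + (-3)² = (-176376 + 4*I*√199219498710/2505) + 9 = -176367 + 4*I*√199219498710/2505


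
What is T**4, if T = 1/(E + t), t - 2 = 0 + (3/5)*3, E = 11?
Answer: 625/29986576 ≈ 2.0843e-5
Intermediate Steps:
t = 19/5 (t = 2 + (0 + (3/5)*3) = 2 + (0 + 9/5) = 2 + 9/5 = 19/5 ≈ 3.8000)
T = 5/74 (T = 1/(11 + 19/5) = 1/(74/5) = 5/74 ≈ 0.067568)
T**4 = (5/74)**4 = 625/29986576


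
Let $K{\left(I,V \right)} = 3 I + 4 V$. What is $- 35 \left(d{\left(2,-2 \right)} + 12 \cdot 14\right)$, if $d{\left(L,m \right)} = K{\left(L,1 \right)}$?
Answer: $-6230$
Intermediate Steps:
$d{\left(L,m \right)} = 4 + 3 L$ ($d{\left(L,m \right)} = 3 L + 4 \cdot 1 = 3 L + 4 = 4 + 3 L$)
$- 35 \left(d{\left(2,-2 \right)} + 12 \cdot 14\right) = - 35 \left(\left(4 + 3 \cdot 2\right) + 12 \cdot 14\right) = - 35 \left(\left(4 + 6\right) + 168\right) = - 35 \left(10 + 168\right) = \left(-35\right) 178 = -6230$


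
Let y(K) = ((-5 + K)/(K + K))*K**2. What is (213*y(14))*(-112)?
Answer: -1502928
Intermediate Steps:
y(K) = K*(-5 + K)/2 (y(K) = ((-5 + K)/((2*K)))*K**2 = ((-5 + K)*(1/(2*K)))*K**2 = ((-5 + K)/(2*K))*K**2 = K*(-5 + K)/2)
(213*y(14))*(-112) = (213*((1/2)*14*(-5 + 14)))*(-112) = (213*((1/2)*14*9))*(-112) = (213*63)*(-112) = 13419*(-112) = -1502928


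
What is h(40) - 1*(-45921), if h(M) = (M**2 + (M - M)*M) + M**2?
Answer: 49121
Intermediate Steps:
h(M) = 2*M**2 (h(M) = (M**2 + 0*M) + M**2 = (M**2 + 0) + M**2 = M**2 + M**2 = 2*M**2)
h(40) - 1*(-45921) = 2*40**2 - 1*(-45921) = 2*1600 + 45921 = 3200 + 45921 = 49121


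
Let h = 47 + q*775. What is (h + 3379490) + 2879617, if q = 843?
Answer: 6912479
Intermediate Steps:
h = 653372 (h = 47 + 843*775 = 47 + 653325 = 653372)
(h + 3379490) + 2879617 = (653372 + 3379490) + 2879617 = 4032862 + 2879617 = 6912479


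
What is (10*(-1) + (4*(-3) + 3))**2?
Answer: 361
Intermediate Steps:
(10*(-1) + (4*(-3) + 3))**2 = (-10 + (-12 + 3))**2 = (-10 - 9)**2 = (-19)**2 = 361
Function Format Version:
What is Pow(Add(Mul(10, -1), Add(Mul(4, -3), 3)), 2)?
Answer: 361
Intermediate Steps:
Pow(Add(Mul(10, -1), Add(Mul(4, -3), 3)), 2) = Pow(Add(-10, Add(-12, 3)), 2) = Pow(Add(-10, -9), 2) = Pow(-19, 2) = 361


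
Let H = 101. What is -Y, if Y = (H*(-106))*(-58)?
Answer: -620948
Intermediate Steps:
Y = 620948 (Y = (101*(-106))*(-58) = -10706*(-58) = 620948)
-Y = -1*620948 = -620948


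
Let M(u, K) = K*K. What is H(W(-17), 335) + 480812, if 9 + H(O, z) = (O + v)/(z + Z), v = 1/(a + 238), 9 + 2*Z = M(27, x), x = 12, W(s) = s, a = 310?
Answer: 922180073/1918 ≈ 4.8080e+5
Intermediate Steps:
M(u, K) = K²
Z = 135/2 (Z = -9/2 + (½)*12² = -9/2 + (½)*144 = -9/2 + 72 = 135/2 ≈ 67.500)
v = 1/548 (v = 1/(310 + 238) = 1/548 ≈ 0.0018248)
H(O, z) = -9 + (1/548 + O)/(135/2 + z) (H(O, z) = -9 + (O + 1/548)/(z + 135/2) = -9 + (1/548 + O)/(135/2 + z))
H(W(-17), 335) + 480812 = (-332909 - 4932*335 + 548*(-17))/(274*(135 + 2*335)) + 480812 = (-332909 - 1652220 - 9316)/(274*(135 + 670)) + 480812 = (1/274)*(-1994445)/805 + 480812 = (1/274)*(1/805)*(-1994445) + 480812 = -17343/1918 + 480812 = 922180073/1918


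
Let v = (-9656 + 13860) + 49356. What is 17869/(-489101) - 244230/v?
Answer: -12041020087/2619624956 ≈ -4.5965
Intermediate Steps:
v = 53560 (v = 4204 + 49356 = 53560)
17869/(-489101) - 244230/v = 17869/(-489101) - 244230/53560 = 17869*(-1/489101) - 244230*1/53560 = -17869/489101 - 24423/5356 = -12041020087/2619624956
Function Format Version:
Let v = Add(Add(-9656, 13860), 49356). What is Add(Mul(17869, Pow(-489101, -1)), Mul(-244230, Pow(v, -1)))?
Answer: Rational(-12041020087, 2619624956) ≈ -4.5965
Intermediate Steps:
v = 53560 (v = Add(4204, 49356) = 53560)
Add(Mul(17869, Pow(-489101, -1)), Mul(-244230, Pow(v, -1))) = Add(Mul(17869, Pow(-489101, -1)), Mul(-244230, Pow(53560, -1))) = Add(Mul(17869, Rational(-1, 489101)), Mul(-244230, Rational(1, 53560))) = Add(Rational(-17869, 489101), Rational(-24423, 5356)) = Rational(-12041020087, 2619624956)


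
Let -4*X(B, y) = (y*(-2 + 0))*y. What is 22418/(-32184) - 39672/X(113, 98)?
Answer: -346113721/38636892 ≈ -8.9581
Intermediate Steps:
X(B, y) = y²/2 (X(B, y) = -y*(-2 + 0)*y/4 = -y*(-2)*y/4 = -(-2*y)*y/4 = -(-1)*y²/2 = y²/2)
22418/(-32184) - 39672/X(113, 98) = 22418/(-32184) - 39672/((½)*98²) = 22418*(-1/32184) - 39672/((½)*9604) = -11209/16092 - 39672/4802 = -11209/16092 - 39672*1/4802 = -11209/16092 - 19836/2401 = -346113721/38636892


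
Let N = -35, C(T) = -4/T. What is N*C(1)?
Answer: 140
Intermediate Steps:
N*C(1) = -(-140)/1 = -(-140) = -35*(-4) = 140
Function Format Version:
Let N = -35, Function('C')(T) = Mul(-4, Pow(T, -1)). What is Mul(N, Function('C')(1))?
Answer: 140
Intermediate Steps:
Mul(N, Function('C')(1)) = Mul(-35, Mul(-4, Pow(1, -1))) = Mul(-35, Mul(-4, 1)) = Mul(-35, -4) = 140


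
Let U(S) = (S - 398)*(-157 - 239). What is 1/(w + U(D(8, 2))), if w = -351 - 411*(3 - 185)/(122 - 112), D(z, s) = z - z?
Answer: 5/823686 ≈ 6.0703e-6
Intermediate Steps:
D(z, s) = 0
U(S) = 157608 - 396*S (U(S) = (-398 + S)*(-396) = 157608 - 396*S)
w = 35646/5 (w = -351 - (-74802)/10 = -351 - 411*(-91/5) = -351 + 37401/5 = 35646/5 ≈ 7129.2)
1/(w + U(D(8, 2))) = 1/(35646/5 + (157608 - 396*0)) = 1/(35646/5 + (157608 + 0)) = 1/(35646/5 + 157608) = 1/(823686/5) = 5/823686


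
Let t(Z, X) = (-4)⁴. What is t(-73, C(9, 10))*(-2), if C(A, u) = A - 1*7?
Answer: -512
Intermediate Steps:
C(A, u) = -7 + A (C(A, u) = A - 7 = -7 + A)
t(Z, X) = 256
t(-73, C(9, 10))*(-2) = 256*(-2) = -512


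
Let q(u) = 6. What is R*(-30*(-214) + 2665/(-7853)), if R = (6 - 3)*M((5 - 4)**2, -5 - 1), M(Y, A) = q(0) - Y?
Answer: 756203925/7853 ≈ 96295.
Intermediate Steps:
M(Y, A) = 6 - Y
R = 15 (R = (6 - 3)*(6 - (5 - 4)**2) = 3*(6 - 1*1**2) = 3*(6 - 1*1) = 3*(6 - 1) = 3*5 = 15)
R*(-30*(-214) + 2665/(-7853)) = 15*(-30*(-214) + 2665/(-7853)) = 15*(6420 + 2665*(-1/7853)) = 15*(6420 - 2665/7853) = 15*(50413595/7853) = 756203925/7853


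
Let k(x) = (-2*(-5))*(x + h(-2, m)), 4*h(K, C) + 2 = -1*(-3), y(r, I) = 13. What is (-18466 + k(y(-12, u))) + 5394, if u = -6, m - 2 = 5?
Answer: -25879/2 ≈ -12940.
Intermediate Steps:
m = 7 (m = 2 + 5 = 7)
h(K, C) = ¼ (h(K, C) = -½ + (-1*(-3))/4 = -½ + (¼)*3 = -½ + ¾ = ¼)
k(x) = 5/2 + 10*x (k(x) = (-2*(-5))*(x + ¼) = 10*(¼ + x) = 5/2 + 10*x)
(-18466 + k(y(-12, u))) + 5394 = (-18466 + (5/2 + 10*13)) + 5394 = (-18466 + (5/2 + 130)) + 5394 = (-18466 + 265/2) + 5394 = -36667/2 + 5394 = -25879/2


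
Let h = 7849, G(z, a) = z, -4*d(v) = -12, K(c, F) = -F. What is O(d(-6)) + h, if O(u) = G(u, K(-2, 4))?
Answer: 7852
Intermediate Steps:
d(v) = 3 (d(v) = -¼*(-12) = 3)
O(u) = u
O(d(-6)) + h = 3 + 7849 = 7852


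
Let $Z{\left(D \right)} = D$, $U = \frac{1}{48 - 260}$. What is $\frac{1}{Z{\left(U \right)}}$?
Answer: $-212$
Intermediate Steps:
$U = - \frac{1}{212}$ ($U = \frac{1}{-212} = - \frac{1}{212} \approx -0.004717$)
$\frac{1}{Z{\left(U \right)}} = \frac{1}{- \frac{1}{212}} = -212$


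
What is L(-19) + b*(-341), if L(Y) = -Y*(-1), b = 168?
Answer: -57307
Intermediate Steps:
L(Y) = Y
L(-19) + b*(-341) = -19 + 168*(-341) = -19 - 57288 = -57307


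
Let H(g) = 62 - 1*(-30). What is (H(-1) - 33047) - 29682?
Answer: -62637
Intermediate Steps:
H(g) = 92 (H(g) = 62 + 30 = 92)
(H(-1) - 33047) - 29682 = (92 - 33047) - 29682 = -32955 - 29682 = -62637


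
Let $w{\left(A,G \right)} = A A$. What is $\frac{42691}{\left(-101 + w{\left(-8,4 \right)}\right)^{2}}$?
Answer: $\frac{42691}{1369} \approx 31.184$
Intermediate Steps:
$w{\left(A,G \right)} = A^{2}$
$\frac{42691}{\left(-101 + w{\left(-8,4 \right)}\right)^{2}} = \frac{42691}{\left(-101 + \left(-8\right)^{2}\right)^{2}} = \frac{42691}{\left(-101 + 64\right)^{2}} = \frac{42691}{\left(-37\right)^{2}} = \frac{42691}{1369}$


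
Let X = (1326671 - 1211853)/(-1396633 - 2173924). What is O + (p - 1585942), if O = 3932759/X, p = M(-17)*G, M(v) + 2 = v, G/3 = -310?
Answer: -14222206031259/114818 ≈ -1.2387e+8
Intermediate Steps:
G = -930 (G = 3*(-310) = -930)
M(v) = -2 + v
X = -114818/3570557 (X = 114818/(-3570557) = 114818*(-1/3570557) = -114818/3570557 ≈ -0.032157)
p = 17670 (p = (-2 - 17)*(-930) = -19*(-930) = 17670)
O = -14042140176763/114818 (O = 3932759/(-114818/3570557) = 3932759*(-3570557/114818) = -14042140176763/114818 ≈ -1.2230e+8)
O + (p - 1585942) = -14042140176763/114818 + (17670 - 1585942) = -14042140176763/114818 - 1568272 = -14222206031259/114818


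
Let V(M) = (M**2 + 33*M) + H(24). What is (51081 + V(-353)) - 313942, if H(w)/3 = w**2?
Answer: -148173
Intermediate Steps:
H(w) = 3*w**2
V(M) = 1728 + M**2 + 33*M (V(M) = (M**2 + 33*M) + 3*24**2 = (M**2 + 33*M) + 3*576 = (M**2 + 33*M) + 1728 = 1728 + M**2 + 33*M)
(51081 + V(-353)) - 313942 = (51081 + (1728 + (-353)**2 + 33*(-353))) - 313942 = (51081 + (1728 + 124609 - 11649)) - 313942 = (51081 + 114688) - 313942 = 165769 - 313942 = -148173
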